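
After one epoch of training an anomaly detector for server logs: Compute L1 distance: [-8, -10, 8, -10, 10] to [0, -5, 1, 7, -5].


d = |-8-0| + |-10+ 5| + |8-1| + |-10-7| + |10+ 5|
  = 8 + 5 + 7 + 17 + 15
  = 52

52


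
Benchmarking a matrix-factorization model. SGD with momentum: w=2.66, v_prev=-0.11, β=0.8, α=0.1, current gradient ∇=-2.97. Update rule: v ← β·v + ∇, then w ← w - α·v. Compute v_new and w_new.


v_new = 0.8·-0.11 - 2.97 = -0.088 - 2.97 = -3.058
w_new = 2.66 - 0.1·-3.058 = 2.66 + 0.3058 = 2.9658

v_new=-3.058, w_new=2.9658


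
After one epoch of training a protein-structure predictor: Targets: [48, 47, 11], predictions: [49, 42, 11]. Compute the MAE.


Absolute errors: |48-49|=1, |47-42|=5, |11-11|=0
Sum = 6
MAE = 6/3 = 2

2


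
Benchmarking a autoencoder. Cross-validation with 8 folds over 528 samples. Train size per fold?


Fold size = 528/8 = 66
Training per fold = 528 - 66 = 462

462


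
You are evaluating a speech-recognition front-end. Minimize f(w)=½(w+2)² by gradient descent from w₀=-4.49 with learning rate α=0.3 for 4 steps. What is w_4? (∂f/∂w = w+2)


step 1: grad = -4.49+2 = -2.49; w = -4.49 - 0.3·(-2.49) = -3.743
step 2: grad = -3.743+2 = -1.743; w = -3.743 - 0.3·(-1.743) = -3.2201
step 3: grad = -3.2201+2 = -1.2201; w = -3.2201 - 0.3·(-1.2201) = -2.85407
step 4: grad = -2.85407+2 = -0.85407; w = -2.85407 - 0.3·(-0.85407) = -2.597849

-2.597849


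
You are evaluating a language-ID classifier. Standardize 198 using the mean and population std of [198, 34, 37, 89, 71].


μ = 85.8, σ = 59.8043
z = (198 - 85.8)/59.8043 = 1.8761

1.8761


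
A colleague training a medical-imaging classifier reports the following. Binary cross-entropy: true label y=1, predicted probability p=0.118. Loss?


BCE = -[y·ln(p) + (1-y)·ln(1-p)]
= -1·ln(0.118) - 0
= -ln(0.118) = 2.1371

2.1371


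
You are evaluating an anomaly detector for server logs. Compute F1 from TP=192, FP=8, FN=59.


Precision = 192/200 = 0.96
Recall = 192/251 = 0.7649
F1 = 2·P·R/(P+R) = 2·TP/(2·TP+FP+FN) = 384/(384+8+59) = 384/451 = 0.8514

0.8514


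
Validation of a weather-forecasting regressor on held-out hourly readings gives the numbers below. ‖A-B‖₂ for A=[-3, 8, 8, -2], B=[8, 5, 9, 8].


d = √((-3-8)² + (8-5)² + (8-9)² + (-2-8)²)
  = √(121 + 9 + 1 + 100)
  = √231 = 15.1987

15.1987


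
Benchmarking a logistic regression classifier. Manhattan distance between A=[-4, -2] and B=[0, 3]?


d = |-4-0| + |-2-3|
  = 4 + 5
  = 9

9


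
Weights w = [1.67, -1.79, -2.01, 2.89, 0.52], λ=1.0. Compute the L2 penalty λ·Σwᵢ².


‖w‖₂² = (1.67)² + (-1.79)² + (-2.01)² + (2.89)² + (0.52)²
     = 2.7889 + 3.2041 + 4.0401 + 8.3521 + 0.2704
     = 18.6556
λ·‖w‖₂² = 1.0·18.6556 = 18.6556

18.6556


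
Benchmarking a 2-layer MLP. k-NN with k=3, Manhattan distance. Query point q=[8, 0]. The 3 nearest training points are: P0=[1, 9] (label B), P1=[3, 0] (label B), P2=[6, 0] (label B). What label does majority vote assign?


d(q,P0) = 16  (label B)
d(q,P1) = 5  (label B)
d(q,P2) = 2  (label B)
Votes: A=0, B=3
Majority → B

B


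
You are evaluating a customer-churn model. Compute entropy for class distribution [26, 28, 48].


Probabilities: [26/102, 28/102, 48/102] ≈ [0.2549, 0.2745, 0.4706]
H = -((26/102)·log₂(26/102) + (28/102)·log₂(28/102) + (48/102)·log₂(48/102))
  = 1.5264 bits

1.5264 bits


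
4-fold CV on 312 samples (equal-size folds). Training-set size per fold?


Fold size = 312/4 = 78
Training per fold = 312 - 78 = 234

234


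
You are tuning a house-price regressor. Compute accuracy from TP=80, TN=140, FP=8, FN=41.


Accuracy = (TP+TN)/(TP+TN+FP+FN)
= (80+140)/(269)
= 220/269 = 81.78%

81.78%


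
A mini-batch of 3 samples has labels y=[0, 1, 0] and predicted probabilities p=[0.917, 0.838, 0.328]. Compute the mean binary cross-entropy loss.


L[0] = -ln(1-0.917) = -ln(0.083) = 2.4889
L[1] = -ln(0.838) = 0.1767
L[2] = -ln(1-0.328) = -ln(0.672) = 0.3975
mean = (2.4889 + 0.1767 + 0.3975)/3 = 1.021

1.021


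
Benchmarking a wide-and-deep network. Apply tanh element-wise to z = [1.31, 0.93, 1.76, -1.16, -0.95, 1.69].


tanh(1.31) = 0.8643
tanh(0.93) = 0.7306
tanh(1.76) = 0.9425
tanh(-1.16) = -0.821
tanh(-0.95) = -0.7398
tanh(1.69) = 0.9341
result = [0.8643, 0.7306, 0.9425, -0.821, -0.7398, 0.9341]

[0.8643, 0.7306, 0.9425, -0.821, -0.7398, 0.9341]


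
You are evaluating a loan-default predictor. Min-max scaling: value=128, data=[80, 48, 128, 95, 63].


min=48, max=128
(128-48)/(128-48) = 80/80 = 1.0

1.0


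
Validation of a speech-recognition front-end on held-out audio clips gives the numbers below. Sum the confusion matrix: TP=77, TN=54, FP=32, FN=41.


Total = TP + TN + FP + FN
= 77 + 54 + 32 + 41
= 204
(Predicted positive: 109, predicted negative: 95)

204


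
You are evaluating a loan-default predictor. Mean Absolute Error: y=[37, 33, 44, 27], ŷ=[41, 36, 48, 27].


Absolute errors: |37-41|=4, |33-36|=3, |44-48|=4, |27-27|=0
Sum = 11
MAE = 11/4 = 11/4

11/4


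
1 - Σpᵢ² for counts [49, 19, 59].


Probabilities: [49/127, 19/127, 59/127] ≈ [0.3858, 0.1496, 0.4646]
Σpᵢ² = (2401 + 361 + 3481)/127² = 6243/16129
Gini = 1 - Σpᵢ² = 1 - 6243/16129 = 0.6129

0.6129


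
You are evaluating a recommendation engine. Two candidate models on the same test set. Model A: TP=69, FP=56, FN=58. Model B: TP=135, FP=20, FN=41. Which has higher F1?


Model A: P=69/125=0.552, R=69/127=0.5433, F1=2PR/(P+R)=2TP/(2TP+FP+FN)=138/252=0.5476
Model B: P=135/155=0.871, R=135/176=0.767, F1=2PR/(P+R)=2TP/(2TP+FP+FN)=270/331=0.8157
0.5476 < 0.8157 → Model B

Model B


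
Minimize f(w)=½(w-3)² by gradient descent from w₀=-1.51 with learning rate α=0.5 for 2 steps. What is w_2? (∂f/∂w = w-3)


step 1: grad = -1.51-3 = -4.51; w = -1.51 - 0.5·(-4.51) = 0.745
step 2: grad = 0.745-3 = -2.255; w = 0.745 - 0.5·(-2.255) = 1.8725

1.8725


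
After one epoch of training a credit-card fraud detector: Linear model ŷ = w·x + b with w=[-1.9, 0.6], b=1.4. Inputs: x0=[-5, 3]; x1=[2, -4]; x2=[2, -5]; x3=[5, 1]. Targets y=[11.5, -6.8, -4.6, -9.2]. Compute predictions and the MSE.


ŷ0 = (-1.9)·(-5) + (0.6)·(3) + 1.4 = 12.7
ŷ1 = (-1.9)·(2) + (0.6)·(-4) + 1.4 = -4.8
ŷ2 = (-1.9)·(2) + (0.6)·(-5) + 1.4 = -5.4
ŷ3 = (-1.9)·(5) + (0.6)·(1) + 1.4 = -7.5
errors² = [1.44, 4.0, 0.64, 2.89]
MSE = 8.9700/4 = 2.2425

2.2425


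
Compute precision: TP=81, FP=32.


Precision = TP/(TP+FP)
= 81/(81+32)
= 81/113 = 71.68%

71.68%


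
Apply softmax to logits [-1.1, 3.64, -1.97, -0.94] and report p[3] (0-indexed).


Exponentials: e^-1.1=0.3329, e^3.64=38.0918, e^-1.97=0.1395, e^-0.94=0.3906
Sum = 38.9548
Softmax = [0.0085, 0.9778, 0.0036, 0.01]
p[3] = 0.3906/38.9548 = 0.01

0.01


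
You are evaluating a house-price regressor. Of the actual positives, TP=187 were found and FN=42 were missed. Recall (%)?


Recall = TP/(TP+FN)
= 187/(187+42)
= 187/229 = 81.66%

81.66%


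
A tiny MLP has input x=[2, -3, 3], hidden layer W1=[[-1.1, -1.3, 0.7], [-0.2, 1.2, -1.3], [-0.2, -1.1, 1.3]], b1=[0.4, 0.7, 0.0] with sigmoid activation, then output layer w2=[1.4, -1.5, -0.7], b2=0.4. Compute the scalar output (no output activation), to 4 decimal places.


z1[0] = (-1.1)·(2) + (-1.3)·(-3) + (0.7)·(3) + 0.4 = 4.2
z1[1] = (-0.2)·(2) + (1.2)·(-3) + (-1.3)·(3) + 0.7 = -7.2
z1[2] = (-0.2)·(2) + (-1.1)·(-3) + (1.3)·(3) + 0.0 = 6.8
h = sigmoid(z1) = [0.9852, 0.0007, 0.9989]
output = (1.4)·(0.9852) + (-1.5)·(0.0007) + (-0.7)·(0.9989) + 0.4 = 1.079

1.079


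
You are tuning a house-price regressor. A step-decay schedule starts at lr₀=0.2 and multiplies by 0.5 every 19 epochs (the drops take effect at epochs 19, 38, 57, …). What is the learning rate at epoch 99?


n_drops = ⌊99/19⌋ = 5
lr = 0.2·0.5^5 = 0.2·0.03125 = 0.00625

0.00625


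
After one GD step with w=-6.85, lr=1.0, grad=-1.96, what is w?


w_new = w - α·∇
= -6.85 - 1.0·-1.96
= -6.85 + 1.96
= -4.89

-4.89


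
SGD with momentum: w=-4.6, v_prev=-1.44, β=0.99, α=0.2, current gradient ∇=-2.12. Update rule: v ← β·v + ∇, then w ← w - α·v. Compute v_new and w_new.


v_new = 0.99·-1.44 - 2.12 = -1.4256 - 2.12 = -3.5456
w_new = -4.6 - 0.2·-3.5456 = -4.6 + 0.70912 = -3.89088

v_new=-3.5456, w_new=-3.89088


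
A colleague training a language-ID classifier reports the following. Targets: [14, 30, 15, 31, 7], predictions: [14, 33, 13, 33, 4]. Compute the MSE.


Squared errors: (14-14)²=0, (30-33)²=9, (15-13)²=4, (31-33)²=4, (7-4)²=9
Sum = 26
MSE = 26/5 = 26/5

26/5


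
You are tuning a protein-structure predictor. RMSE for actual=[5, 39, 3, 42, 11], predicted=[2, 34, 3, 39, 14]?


MSE = 52/5 = 10.4
RMSE = √(52/5) = 3.2249

3.2249


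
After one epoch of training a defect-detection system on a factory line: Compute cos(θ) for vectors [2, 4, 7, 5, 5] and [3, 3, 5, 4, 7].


A·B = 2·3 + 4·3 + 7·5 + 5·4 + 5·7 = 108
‖A‖ = √119 = 10.9087, ‖B‖ = √108 = 10.3923
cos = 108/(√119·√108) = 108/√12852 = 0.9527

0.9527


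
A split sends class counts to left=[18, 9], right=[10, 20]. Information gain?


Parent = [28, 29], H_parent = 0.9998
H_left = 0.9183 (n=27), H_right = 0.9183 (n=30)
H_children = (27/57)·0.9183 + (30/57)·0.9183 = 0.9183
IG = 0.9998 - 0.9183 = 0.0815

0.0815


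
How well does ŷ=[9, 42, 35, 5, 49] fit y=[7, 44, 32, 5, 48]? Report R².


ȳ = 27.2
SS_res = Σ(y-ŷ)² = 18
SS_tot = Σ(y-ȳ)² = 1638.8
R² = 1 - SS_res/SS_tot = 1 - 0.011 = 0.989

0.989


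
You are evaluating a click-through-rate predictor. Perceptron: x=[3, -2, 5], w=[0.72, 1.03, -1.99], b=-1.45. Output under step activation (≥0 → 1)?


z = (3)·(0.72) + (-2)·(1.03) + (5)·(-1.99) - 1.45
  = -11.3
step(z) = 0 (z<0)

0


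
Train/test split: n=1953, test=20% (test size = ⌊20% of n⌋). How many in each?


Test = ⌊1953·20/100⌋ = 390
Train = 1953 - 390 = 1563

Train: 1563, Test: 390


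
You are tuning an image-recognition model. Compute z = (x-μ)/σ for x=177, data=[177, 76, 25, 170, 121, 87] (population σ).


μ = 109.3333, σ = 53.4124
z = (177 - 109.3333)/53.4124 = 1.2669

1.2669


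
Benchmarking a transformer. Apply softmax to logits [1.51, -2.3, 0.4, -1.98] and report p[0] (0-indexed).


Exponentials: e^1.51=4.5267, e^-2.3=0.1003, e^0.4=1.4918, e^-1.98=0.1381
Sum = 6.2569
Softmax = [0.7235, 0.016, 0.2384, 0.0221]
p[0] = 4.5267/6.2569 = 0.7235

0.7235


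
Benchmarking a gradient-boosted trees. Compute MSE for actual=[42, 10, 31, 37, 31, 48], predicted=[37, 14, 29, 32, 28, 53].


Squared errors: (42-37)²=25, (10-14)²=16, (31-29)²=4, (37-32)²=25, (31-28)²=9, (48-53)²=25
Sum = 104
MSE = 104/6 = 52/3

52/3


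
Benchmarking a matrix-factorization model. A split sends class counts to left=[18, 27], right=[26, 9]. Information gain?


Parent = [44, 36], H_parent = 0.9928
H_left = 0.971 (n=45), H_right = 0.8224 (n=35)
H_children = (45/80)·0.971 + (35/80)·0.8224 = 0.906
IG = 0.9928 - 0.906 = 0.0868

0.0868


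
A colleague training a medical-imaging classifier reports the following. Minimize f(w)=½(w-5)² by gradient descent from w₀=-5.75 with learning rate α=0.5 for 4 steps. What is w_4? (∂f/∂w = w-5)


step 1: grad = -5.75-5 = -10.75; w = -5.75 - 0.5·(-10.75) = -0.375
step 2: grad = -0.375-5 = -5.375; w = -0.375 - 0.5·(-5.375) = 2.3125
step 3: grad = 2.3125-5 = -2.6875; w = 2.3125 - 0.5·(-2.6875) = 3.65625
step 4: grad = 3.65625-5 = -1.34375; w = 3.65625 - 0.5·(-1.34375) = 4.328125

4.328125


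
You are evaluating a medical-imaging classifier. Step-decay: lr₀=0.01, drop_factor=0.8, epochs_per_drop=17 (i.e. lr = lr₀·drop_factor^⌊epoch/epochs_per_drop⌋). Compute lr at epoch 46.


n_drops = ⌊46/17⌋ = 2
lr = 0.01·0.8^2 = 0.01·0.64 = 0.0064

0.0064


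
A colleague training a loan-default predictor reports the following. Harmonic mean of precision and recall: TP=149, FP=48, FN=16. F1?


Precision = 149/197 = 0.7563
Recall = 149/165 = 0.903
F1 = 2·P·R/(P+R) = 2·TP/(2·TP+FP+FN) = 298/(298+48+16) = 298/362 = 0.8232

0.8232


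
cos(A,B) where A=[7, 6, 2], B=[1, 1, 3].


A·B = 7·1 + 6·1 + 2·3 = 19
‖A‖ = √89 = 9.434, ‖B‖ = √11 = 3.3166
cos = 19/(√89·√11) = 19/√979 = 0.6072

0.6072


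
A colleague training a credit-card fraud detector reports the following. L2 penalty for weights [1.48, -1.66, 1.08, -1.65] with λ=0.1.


‖w‖₂² = (1.48)² + (-1.66)² + (1.08)² + (-1.65)²
     = 2.1904 + 2.7556 + 1.1664 + 2.7225
     = 8.8349
λ·‖w‖₂² = 0.1·8.8349 = 0.88349

0.88349


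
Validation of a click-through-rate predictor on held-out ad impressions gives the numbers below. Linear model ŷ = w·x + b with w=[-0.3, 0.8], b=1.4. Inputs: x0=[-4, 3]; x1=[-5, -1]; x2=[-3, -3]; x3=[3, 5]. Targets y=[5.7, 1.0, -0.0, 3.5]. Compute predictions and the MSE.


ŷ0 = (-0.3)·(-4) + (0.8)·(3) + 1.4 = 5.0
ŷ1 = (-0.3)·(-5) + (0.8)·(-1) + 1.4 = 2.1
ŷ2 = (-0.3)·(-3) + (0.8)·(-3) + 1.4 = -0.1
ŷ3 = (-0.3)·(3) + (0.8)·(5) + 1.4 = 4.5
errors² = [0.49, 1.21, 0.01, 1.0]
MSE = 2.7100/4 = 0.6775

0.6775


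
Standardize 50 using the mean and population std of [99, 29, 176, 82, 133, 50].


μ = 94.8333, σ = 49.2795
z = (50 - 94.8333)/49.2795 = -0.9098

-0.9098


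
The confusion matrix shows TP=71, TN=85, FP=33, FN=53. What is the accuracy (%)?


Accuracy = (TP+TN)/(TP+TN+FP+FN)
= (71+85)/(242)
= 156/242 = 64.46%

64.46%


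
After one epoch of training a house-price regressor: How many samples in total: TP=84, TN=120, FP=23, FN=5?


Total = TP + TN + FP + FN
= 84 + 120 + 23 + 5
= 232
(Predicted positive: 107, predicted negative: 125)

232


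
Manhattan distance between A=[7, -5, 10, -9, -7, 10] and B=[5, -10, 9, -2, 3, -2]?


d = |7-5| + |-5+ 10| + |10-9| + |-9+ 2| + |-7-3| + |10+ 2|
  = 2 + 5 + 1 + 7 + 10 + 12
  = 37

37


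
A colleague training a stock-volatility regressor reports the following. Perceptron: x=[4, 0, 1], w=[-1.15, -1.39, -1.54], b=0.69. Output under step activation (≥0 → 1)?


z = (4)·(-1.15) + (0)·(-1.39) + (1)·(-1.54) + 0.69
  = -5.45
step(z) = 0 (z<0)

0


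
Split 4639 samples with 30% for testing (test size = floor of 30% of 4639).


Test = ⌊4639·30/100⌋ = 1391
Train = 4639 - 1391 = 3248

Train: 3248, Test: 1391


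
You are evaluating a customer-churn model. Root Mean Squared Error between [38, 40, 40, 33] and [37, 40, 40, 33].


MSE = 1/4 = 0.25
RMSE = √(1/4) = 0.5

0.5


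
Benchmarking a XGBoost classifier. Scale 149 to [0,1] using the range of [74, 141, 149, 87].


min=74, max=149
(149-74)/(149-74) = 75/75 = 1.0

1.0


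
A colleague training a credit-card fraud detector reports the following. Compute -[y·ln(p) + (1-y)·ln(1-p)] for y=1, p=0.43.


BCE = -[y·ln(p) + (1-y)·ln(1-p)]
= -1·ln(0.43) - 0
= -ln(0.43) = 0.844

0.844


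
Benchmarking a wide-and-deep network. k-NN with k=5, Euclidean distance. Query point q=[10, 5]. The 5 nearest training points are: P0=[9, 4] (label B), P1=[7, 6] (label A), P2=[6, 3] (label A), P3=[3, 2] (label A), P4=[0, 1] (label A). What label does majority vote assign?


d(q,P0) = 1.4142  (label B)
d(q,P1) = 3.1623  (label A)
d(q,P2) = 4.4721  (label A)
d(q,P3) = 7.6158  (label A)
d(q,P4) = 10.7703  (label A)
Votes: A=4, B=1
Majority → A

A


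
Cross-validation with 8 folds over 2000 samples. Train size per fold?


Fold size = 2000/8 = 250
Training per fold = 2000 - 250 = 1750

1750


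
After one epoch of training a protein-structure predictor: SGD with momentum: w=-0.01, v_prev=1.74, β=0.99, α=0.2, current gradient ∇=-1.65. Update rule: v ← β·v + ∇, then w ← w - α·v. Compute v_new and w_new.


v_new = 0.99·1.74 - 1.65 = 1.7226 - 1.65 = 0.0726
w_new = -0.01 - 0.2·0.0726 = -0.01 - 0.01452 = -0.02452

v_new=0.0726, w_new=-0.02452


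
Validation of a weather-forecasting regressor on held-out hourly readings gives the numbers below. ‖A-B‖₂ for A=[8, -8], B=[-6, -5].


d = √((8+ 6)² + (-8+ 5)²)
  = √(196 + 9)
  = √205 = 14.3178

14.3178


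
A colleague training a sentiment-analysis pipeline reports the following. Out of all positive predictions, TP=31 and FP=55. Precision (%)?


Precision = TP/(TP+FP)
= 31/(31+55)
= 31/86 = 36.05%

36.05%


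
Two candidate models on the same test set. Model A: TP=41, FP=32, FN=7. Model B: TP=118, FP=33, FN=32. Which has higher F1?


Model A: P=41/73=0.5616, R=41/48=0.8542, F1=2PR/(P+R)=2TP/(2TP+FP+FN)=82/121=0.6777
Model B: P=118/151=0.7815, R=118/150=0.7867, F1=2PR/(P+R)=2TP/(2TP+FP+FN)=236/301=0.7841
0.6777 < 0.7841 → Model B

Model B


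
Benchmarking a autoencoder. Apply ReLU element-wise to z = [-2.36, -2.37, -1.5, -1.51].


ReLU(-2.36) = max(0, -2.36) = 0.0
ReLU(-2.37) = max(0, -2.37) = 0.0
ReLU(-1.5) = max(0, -1.5) = 0.0
ReLU(-1.51) = max(0, -1.51) = 0.0
result = [0.0, 0.0, 0.0, 0.0]

[0.0, 0.0, 0.0, 0.0]


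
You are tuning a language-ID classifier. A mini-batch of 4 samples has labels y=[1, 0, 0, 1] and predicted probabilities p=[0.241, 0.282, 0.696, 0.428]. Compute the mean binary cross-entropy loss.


L[0] = -ln(0.241) = 1.423
L[1] = -ln(1-0.282) = -ln(0.718) = 0.3313
L[2] = -ln(1-0.696) = -ln(0.304) = 1.1907
L[3] = -ln(0.428) = 0.8486
mean = (1.423 + 0.3313 + 1.1907 + 0.8486)/4 = 0.9484

0.9484


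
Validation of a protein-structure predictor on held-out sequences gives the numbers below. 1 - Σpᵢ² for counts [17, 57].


Probabilities: [17/74, 57/74] ≈ [0.2297, 0.7703]
Σpᵢ² = (289 + 3249)/74² = 3538/5476
Gini = 1 - Σpᵢ² = 1 - 3538/5476 = 0.3539

0.3539


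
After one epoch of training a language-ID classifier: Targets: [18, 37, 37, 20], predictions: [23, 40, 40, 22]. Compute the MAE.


Absolute errors: |18-23|=5, |37-40|=3, |37-40|=3, |20-22|=2
Sum = 13
MAE = 13/4 = 13/4

13/4


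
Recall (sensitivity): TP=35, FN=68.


Recall = TP/(TP+FN)
= 35/(35+68)
= 35/103 = 33.98%

33.98%


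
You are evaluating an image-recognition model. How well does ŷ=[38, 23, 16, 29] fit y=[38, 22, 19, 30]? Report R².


ȳ = 27.25
SS_res = Σ(y-ŷ)² = 11
SS_tot = Σ(y-ȳ)² = 218.75
R² = 1 - SS_res/SS_tot = 1 - 0.0503 = 0.9497

0.9497


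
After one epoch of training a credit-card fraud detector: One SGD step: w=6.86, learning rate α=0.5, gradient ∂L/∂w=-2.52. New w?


w_new = w - α·∇
= 6.86 - 0.5·-2.52
= 6.86 + 1.26
= 8.12

8.12


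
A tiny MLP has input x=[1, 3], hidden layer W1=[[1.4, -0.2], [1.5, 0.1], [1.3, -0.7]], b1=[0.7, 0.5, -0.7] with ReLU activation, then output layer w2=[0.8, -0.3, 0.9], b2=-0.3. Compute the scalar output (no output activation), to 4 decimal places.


z1[0] = (1.4)·(1) + (-0.2)·(3) + 0.7 = 1.5
z1[1] = (1.5)·(1) + (0.1)·(3) + 0.5 = 2.3
z1[2] = (1.3)·(1) + (-0.7)·(3) - 0.7 = -1.5
h = ReLU(z1) = [1.5, 2.3, 0.0]
output = (0.8)·(1.5) + (-0.3)·(2.3) + (0.9)·(0.0) - 0.3 = 0.21

0.21


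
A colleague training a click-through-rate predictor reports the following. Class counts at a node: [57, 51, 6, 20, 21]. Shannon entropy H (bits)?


Probabilities: [57/155, 51/155, 6/155, 20/155, 21/155] ≈ [0.3677, 0.329, 0.0387, 0.129, 0.1355]
H = -((57/155)·log₂(57/155) + (51/155)·log₂(51/155) + (6/155)·log₂(6/155) + (20/155)·log₂(20/155) + (21/155)·log₂(21/155))
  = 2.0119 bits

2.0119 bits


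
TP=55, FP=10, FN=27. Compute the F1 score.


Precision = 55/65 = 0.8462
Recall = 55/82 = 0.6707
F1 = 2·P·R/(P+R) = 2·TP/(2·TP+FP+FN) = 110/(110+10+27) = 110/147 = 0.7483

0.7483


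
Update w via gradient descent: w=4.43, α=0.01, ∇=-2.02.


w_new = w - α·∇
= 4.43 - 0.01·-2.02
= 4.43 + 0.0202
= 4.4502

4.4502


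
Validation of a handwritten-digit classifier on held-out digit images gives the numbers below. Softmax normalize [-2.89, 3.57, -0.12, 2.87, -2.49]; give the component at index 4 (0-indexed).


Exponentials: e^-2.89=0.0556, e^3.57=35.5166, e^-0.12=0.8869, e^2.87=17.637, e^-2.49=0.0829
Sum = 54.179
Softmax = [0.001, 0.6555, 0.0164, 0.3255, 0.0015]
p[4] = 0.0829/54.179 = 0.0015

0.0015


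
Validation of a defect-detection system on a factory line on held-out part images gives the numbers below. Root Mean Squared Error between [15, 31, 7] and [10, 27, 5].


MSE = 45/3 = 15
RMSE = √(45/3) = 3.873

3.873


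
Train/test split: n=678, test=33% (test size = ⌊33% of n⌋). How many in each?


Test = ⌊678·33/100⌋ = 223
Train = 678 - 223 = 455

Train: 455, Test: 223


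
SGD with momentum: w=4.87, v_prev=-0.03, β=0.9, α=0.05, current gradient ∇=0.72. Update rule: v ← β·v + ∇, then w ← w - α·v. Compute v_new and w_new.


v_new = 0.9·-0.03 + 0.72 = -0.027 + 0.72 = 0.693
w_new = 4.87 - 0.05·0.693 = 4.87 - 0.03465 = 4.83535

v_new=0.693, w_new=4.83535


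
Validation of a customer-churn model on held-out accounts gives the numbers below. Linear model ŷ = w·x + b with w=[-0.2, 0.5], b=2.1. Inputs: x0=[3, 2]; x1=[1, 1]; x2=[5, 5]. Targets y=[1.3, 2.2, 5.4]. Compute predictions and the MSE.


ŷ0 = (-0.2)·(3) + (0.5)·(2) + 2.1 = 2.5
ŷ1 = (-0.2)·(1) + (0.5)·(1) + 2.1 = 2.4
ŷ2 = (-0.2)·(5) + (0.5)·(5) + 2.1 = 3.6
errors² = [1.44, 0.04, 3.24]
MSE = 4.7200/3 = 1.5733

1.5733


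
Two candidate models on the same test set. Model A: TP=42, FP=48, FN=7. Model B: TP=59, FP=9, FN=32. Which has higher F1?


Model A: P=42/90=0.4667, R=42/49=0.8571, F1=2PR/(P+R)=2TP/(2TP+FP+FN)=84/139=0.6043
Model B: P=59/68=0.8676, R=59/91=0.6484, F1=2PR/(P+R)=2TP/(2TP+FP+FN)=118/159=0.7421
0.6043 < 0.7421 → Model B

Model B


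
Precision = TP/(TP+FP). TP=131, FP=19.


Precision = TP/(TP+FP)
= 131/(131+19)
= 131/150 = 87.33%

87.33%


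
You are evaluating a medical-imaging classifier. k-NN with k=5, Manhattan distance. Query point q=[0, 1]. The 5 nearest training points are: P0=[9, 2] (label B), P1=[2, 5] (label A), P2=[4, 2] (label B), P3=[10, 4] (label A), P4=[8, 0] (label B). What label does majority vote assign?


d(q,P0) = 10  (label B)
d(q,P1) = 6  (label A)
d(q,P2) = 5  (label B)
d(q,P3) = 13  (label A)
d(q,P4) = 9  (label B)
Votes: A=2, B=3
Majority → B

B


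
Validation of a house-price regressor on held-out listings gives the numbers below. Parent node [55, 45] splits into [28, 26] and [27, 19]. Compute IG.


Parent = [55, 45], H_parent = 0.9928
H_left = 0.999 (n=54), H_right = 0.9781 (n=46)
H_children = (54/100)·0.999 + (46/100)·0.9781 = 0.9894
IG = 0.9928 - 0.9894 = 0.0034

0.0034


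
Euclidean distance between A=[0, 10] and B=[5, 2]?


d = √((0-5)² + (10-2)²)
  = √(25 + 64)
  = √89 = 9.434

9.434


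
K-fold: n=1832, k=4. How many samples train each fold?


Fold size = 1832/4 = 458
Training per fold = 1832 - 458 = 1374

1374


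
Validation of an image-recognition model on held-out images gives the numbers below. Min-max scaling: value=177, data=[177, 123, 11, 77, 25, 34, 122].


min=11, max=177
(177-11)/(177-11) = 166/166 = 1.0

1.0


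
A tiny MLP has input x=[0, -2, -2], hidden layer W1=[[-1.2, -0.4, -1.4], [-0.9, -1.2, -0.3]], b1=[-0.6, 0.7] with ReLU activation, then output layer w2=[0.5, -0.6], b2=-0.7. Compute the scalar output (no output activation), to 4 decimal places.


z1[0] = (-1.2)·(0) + (-0.4)·(-2) + (-1.4)·(-2) - 0.6 = 3.0
z1[1] = (-0.9)·(0) + (-1.2)·(-2) + (-0.3)·(-2) + 0.7 = 3.7
h = ReLU(z1) = [3.0, 3.7]
output = (0.5)·(3.0) + (-0.6)·(3.7) - 0.7 = -1.42

-1.42


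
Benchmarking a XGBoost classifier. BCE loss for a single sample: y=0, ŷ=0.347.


BCE = -[y·ln(p) + (1-y)·ln(1-p)]
= -0 - 1·ln(1-0.347)
= -ln(0.653) = 0.4262

0.4262


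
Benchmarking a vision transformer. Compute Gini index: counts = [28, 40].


Probabilities: [28/68, 40/68] ≈ [0.4118, 0.5882]
Σpᵢ² = (784 + 1600)/68² = 2384/4624
Gini = 1 - Σpᵢ² = 1 - 2384/4624 = 0.4844

0.4844


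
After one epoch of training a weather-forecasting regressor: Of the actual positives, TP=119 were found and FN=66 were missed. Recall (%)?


Recall = TP/(TP+FN)
= 119/(119+66)
= 119/185 = 64.32%

64.32%


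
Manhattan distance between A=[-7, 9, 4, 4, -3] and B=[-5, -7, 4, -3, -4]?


d = |-7+ 5| + |9+ 7| + |4-4| + |4+ 3| + |-3+ 4|
  = 2 + 16 + 0 + 7 + 1
  = 26

26


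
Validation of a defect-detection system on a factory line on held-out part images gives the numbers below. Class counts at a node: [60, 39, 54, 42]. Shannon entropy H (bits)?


Probabilities: [60/195, 39/195, 54/195, 42/195] ≈ [0.3077, 0.2, 0.2769, 0.2154]
H = -((60/195)·log₂(60/195) + (39/195)·log₂(39/195) + (54/195)·log₂(54/195) + (42/195)·log₂(42/195))
  = 1.9777 bits

1.9777 bits


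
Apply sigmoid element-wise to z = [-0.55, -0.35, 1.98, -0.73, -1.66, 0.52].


σ(-0.55) = 1/(1+e^0.55) = 0.3659
σ(-0.35) = 1/(1+e^0.35) = 0.4134
σ(1.98) = 1/(1+e^-1.98) = 0.8787
σ(-0.73) = 1/(1+e^0.73) = 0.3252
σ(-1.66) = 1/(1+e^1.66) = 0.1598
σ(0.52) = 1/(1+e^-0.52) = 0.6271
result = [0.3659, 0.4134, 0.8787, 0.3252, 0.1598, 0.6271]

[0.3659, 0.4134, 0.8787, 0.3252, 0.1598, 0.6271]


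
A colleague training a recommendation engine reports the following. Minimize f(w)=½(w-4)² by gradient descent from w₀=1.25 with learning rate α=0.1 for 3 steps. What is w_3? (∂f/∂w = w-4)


step 1: grad = 1.25-4 = -2.75; w = 1.25 - 0.1·(-2.75) = 1.525
step 2: grad = 1.525-4 = -2.475; w = 1.525 - 0.1·(-2.475) = 1.7725
step 3: grad = 1.7725-4 = -2.2275; w = 1.7725 - 0.1·(-2.2275) = 1.99525

1.99525


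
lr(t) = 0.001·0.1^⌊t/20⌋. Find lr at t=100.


n_drops = ⌊100/20⌋ = 5
lr = 0.001·0.1^5 = 0.001·0.00001 = 0.00000001

0.00000001


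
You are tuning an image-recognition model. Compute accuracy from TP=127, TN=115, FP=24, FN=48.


Accuracy = (TP+TN)/(TP+TN+FP+FN)
= (127+115)/(314)
= 242/314 = 77.07%

77.07%


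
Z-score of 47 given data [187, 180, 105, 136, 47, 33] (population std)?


μ = 114.6667, σ = 59.5781
z = (47 - 114.6667)/59.5781 = -1.1358

-1.1358


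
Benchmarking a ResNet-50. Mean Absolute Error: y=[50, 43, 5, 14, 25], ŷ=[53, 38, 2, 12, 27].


Absolute errors: |50-53|=3, |43-38|=5, |5-2|=3, |14-12|=2, |25-27|=2
Sum = 15
MAE = 15/5 = 3

3


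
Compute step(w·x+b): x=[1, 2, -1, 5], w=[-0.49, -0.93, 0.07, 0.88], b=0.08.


z = (1)·(-0.49) + (2)·(-0.93) + (-1)·(0.07) + (5)·(0.88) + 0.08
  = 2.06
step(z) = 1 (z≥0)

1


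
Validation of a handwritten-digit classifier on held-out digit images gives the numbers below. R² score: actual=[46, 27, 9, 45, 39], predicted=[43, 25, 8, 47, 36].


ȳ = 33.2
SS_res = Σ(y-ŷ)² = 27
SS_tot = Σ(y-ȳ)² = 960.8
R² = 1 - SS_res/SS_tot = 1 - 0.0281 = 0.9719

0.9719


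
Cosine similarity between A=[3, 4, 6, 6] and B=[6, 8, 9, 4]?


A·B = 3·6 + 4·8 + 6·9 + 6·4 = 128
‖A‖ = √97 = 9.8489, ‖B‖ = √197 = 14.0357
cos = 128/(√97·√197) = 128/√19109 = 0.926

0.926


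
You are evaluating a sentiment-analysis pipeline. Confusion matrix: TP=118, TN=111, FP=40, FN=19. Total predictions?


Total = TP + TN + FP + FN
= 118 + 111 + 40 + 19
= 288
(Predicted positive: 158, predicted negative: 130)

288


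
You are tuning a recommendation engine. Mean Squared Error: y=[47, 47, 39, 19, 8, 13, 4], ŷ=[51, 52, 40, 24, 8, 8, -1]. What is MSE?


Squared errors: (47-51)²=16, (47-52)²=25, (39-40)²=1, (19-24)²=25, (8-8)²=0, (13-8)²=25, (4+ 1)²=25
Sum = 117
MSE = 117/7 = 117/7

117/7


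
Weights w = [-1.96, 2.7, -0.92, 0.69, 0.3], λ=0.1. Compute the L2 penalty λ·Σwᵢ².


‖w‖₂² = (-1.96)² + (2.7)² + (-0.92)² + (0.69)² + (0.3)²
     = 3.8416 + 7.29 + 0.8464 + 0.4761 + 0.09
     = 12.5441
λ·‖w‖₂² = 0.1·12.5441 = 1.25441

1.25441


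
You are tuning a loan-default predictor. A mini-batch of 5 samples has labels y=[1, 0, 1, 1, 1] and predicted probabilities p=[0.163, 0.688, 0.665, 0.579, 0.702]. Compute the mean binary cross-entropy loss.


L[0] = -ln(0.163) = 1.814
L[1] = -ln(1-0.688) = -ln(0.312) = 1.1648
L[2] = -ln(0.665) = 0.408
L[3] = -ln(0.579) = 0.5465
L[4] = -ln(0.702) = 0.3538
mean = (1.814 + 1.1648 + 0.408 + 0.5465 + 0.3538)/5 = 0.8574

0.8574


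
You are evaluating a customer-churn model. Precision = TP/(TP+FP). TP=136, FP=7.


Precision = TP/(TP+FP)
= 136/(136+7)
= 136/143 = 95.1%

95.1%


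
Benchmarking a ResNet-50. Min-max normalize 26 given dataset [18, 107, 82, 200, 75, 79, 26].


min=18, max=200
(26-18)/(200-18) = 8/182 = 0.044

0.044


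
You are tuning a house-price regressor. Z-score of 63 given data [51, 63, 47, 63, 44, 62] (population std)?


μ = 55, σ = 7.9373
z = (63 - 55)/7.9373 = 1.0079

1.0079


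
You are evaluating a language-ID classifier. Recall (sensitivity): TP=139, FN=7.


Recall = TP/(TP+FN)
= 139/(139+7)
= 139/146 = 95.21%

95.21%


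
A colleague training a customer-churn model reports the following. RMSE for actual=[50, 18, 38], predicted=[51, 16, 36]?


MSE = 9/3 = 3
RMSE = √(9/3) = 1.7321

1.7321


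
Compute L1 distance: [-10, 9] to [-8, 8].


d = |-10+ 8| + |9-8|
  = 2 + 1
  = 3

3


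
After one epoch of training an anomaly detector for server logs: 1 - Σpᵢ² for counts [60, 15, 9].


Probabilities: [60/84, 15/84, 9/84] ≈ [0.7143, 0.1786, 0.1071]
Σpᵢ² = (3600 + 225 + 81)/84² = 3906/7056
Gini = 1 - Σpᵢ² = 1 - 3906/7056 = 0.4464

0.4464


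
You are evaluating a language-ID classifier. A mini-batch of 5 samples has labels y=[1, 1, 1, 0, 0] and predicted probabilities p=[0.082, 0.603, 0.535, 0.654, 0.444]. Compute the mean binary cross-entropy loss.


L[0] = -ln(0.082) = 2.501
L[1] = -ln(0.603) = 0.5058
L[2] = -ln(0.535) = 0.6255
L[3] = -ln(1-0.654) = -ln(0.346) = 1.0613
L[4] = -ln(1-0.444) = -ln(0.556) = 0.587
mean = (2.501 + 0.5058 + 0.6255 + 1.0613 + 0.587)/5 = 1.0561

1.0561


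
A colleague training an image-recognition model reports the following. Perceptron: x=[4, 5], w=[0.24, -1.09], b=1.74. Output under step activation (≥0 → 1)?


z = (4)·(0.24) + (5)·(-1.09) + 1.74
  = -2.75
step(z) = 0 (z<0)

0


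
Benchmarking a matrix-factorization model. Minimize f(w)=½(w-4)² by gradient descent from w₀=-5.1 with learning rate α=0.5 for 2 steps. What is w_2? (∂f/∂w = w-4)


step 1: grad = -5.1-4 = -9.1; w = -5.1 - 0.5·(-9.1) = -0.55
step 2: grad = -0.55-4 = -4.55; w = -0.55 - 0.5·(-4.55) = 1.725

1.725


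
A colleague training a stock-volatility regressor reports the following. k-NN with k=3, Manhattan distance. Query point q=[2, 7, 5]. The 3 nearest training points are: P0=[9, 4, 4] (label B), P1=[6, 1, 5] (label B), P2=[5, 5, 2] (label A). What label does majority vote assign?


d(q,P0) = 11  (label B)
d(q,P1) = 10  (label B)
d(q,P2) = 8  (label A)
Votes: A=1, B=2
Majority → B

B


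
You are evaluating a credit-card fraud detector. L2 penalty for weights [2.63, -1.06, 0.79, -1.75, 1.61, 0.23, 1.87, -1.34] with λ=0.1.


‖w‖₂² = (2.63)² + (-1.06)² + (0.79)² + (-1.75)² + (1.61)² + (0.23)² + (1.87)² + (-1.34)²
     = 6.9169 + 1.1236 + 0.6241 + 3.0625 + 2.5921 + 0.0529 + 3.4969 + 1.7956
     = 19.6646
λ·‖w‖₂² = 0.1·19.6646 = 1.96646

1.96646


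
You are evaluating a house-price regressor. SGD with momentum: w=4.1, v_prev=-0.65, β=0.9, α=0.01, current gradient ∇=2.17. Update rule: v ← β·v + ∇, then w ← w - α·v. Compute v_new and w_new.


v_new = 0.9·-0.65 + 2.17 = -0.585 + 2.17 = 1.585
w_new = 4.1 - 0.01·1.585 = 4.1 - 0.01585 = 4.08415

v_new=1.585, w_new=4.08415


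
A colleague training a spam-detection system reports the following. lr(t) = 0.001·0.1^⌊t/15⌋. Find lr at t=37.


n_drops = ⌊37/15⌋ = 2
lr = 0.001·0.1^2 = 0.001·0.01 = 0.00001

0.00001


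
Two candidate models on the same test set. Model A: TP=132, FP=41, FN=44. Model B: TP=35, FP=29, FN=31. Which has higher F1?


Model A: P=132/173=0.763, R=132/176=0.75, F1=2PR/(P+R)=2TP/(2TP+FP+FN)=264/349=0.7564
Model B: P=35/64=0.5469, R=35/66=0.5303, F1=2PR/(P+R)=2TP/(2TP+FP+FN)=70/130=0.5385
0.7564 > 0.5385 → Model A

Model A


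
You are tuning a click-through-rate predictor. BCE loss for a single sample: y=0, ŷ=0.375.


BCE = -[y·ln(p) + (1-y)·ln(1-p)]
= -0 - 1·ln(1-0.375)
= -ln(0.625) = 0.47

0.47


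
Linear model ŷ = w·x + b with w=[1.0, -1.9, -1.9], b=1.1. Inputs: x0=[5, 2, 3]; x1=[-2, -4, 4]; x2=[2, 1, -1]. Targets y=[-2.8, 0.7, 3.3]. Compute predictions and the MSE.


ŷ0 = (1.0)·(5) + (-1.9)·(2) + (-1.9)·(3) + 1.1 = -3.4
ŷ1 = (1.0)·(-2) + (-1.9)·(-4) + (-1.9)·(4) + 1.1 = -0.9
ŷ2 = (1.0)·(2) + (-1.9)·(1) + (-1.9)·(-1) + 1.1 = 3.1
errors² = [0.36, 2.56, 0.04]
MSE = 2.9600/3 = 0.9867

0.9867


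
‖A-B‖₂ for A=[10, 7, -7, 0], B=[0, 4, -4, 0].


d = √((10-0)² + (7-4)² + (-7+ 4)² + (0-0)²)
  = √(100 + 9 + 9 + 0)
  = √118 = 10.8628

10.8628


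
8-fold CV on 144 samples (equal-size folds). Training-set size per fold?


Fold size = 144/8 = 18
Training per fold = 144 - 18 = 126

126


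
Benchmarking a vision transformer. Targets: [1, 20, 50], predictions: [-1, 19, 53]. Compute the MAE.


Absolute errors: |1+ 1|=2, |20-19|=1, |50-53|=3
Sum = 6
MAE = 6/3 = 2

2


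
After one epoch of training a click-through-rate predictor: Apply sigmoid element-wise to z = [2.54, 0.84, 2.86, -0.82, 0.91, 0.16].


σ(2.54) = 1/(1+e^-2.54) = 0.9269
σ(0.84) = 1/(1+e^-0.84) = 0.6985
σ(2.86) = 1/(1+e^-2.86) = 0.9458
σ(-0.82) = 1/(1+e^0.82) = 0.3058
σ(0.91) = 1/(1+e^-0.91) = 0.713
σ(0.16) = 1/(1+e^-0.16) = 0.5399
result = [0.9269, 0.6985, 0.9458, 0.3058, 0.713, 0.5399]

[0.9269, 0.6985, 0.9458, 0.3058, 0.713, 0.5399]


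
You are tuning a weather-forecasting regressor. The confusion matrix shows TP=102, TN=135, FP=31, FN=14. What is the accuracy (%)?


Accuracy = (TP+TN)/(TP+TN+FP+FN)
= (102+135)/(282)
= 237/282 = 84.04%

84.04%


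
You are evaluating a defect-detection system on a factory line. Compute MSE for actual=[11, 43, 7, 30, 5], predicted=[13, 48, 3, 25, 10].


Squared errors: (11-13)²=4, (43-48)²=25, (7-3)²=16, (30-25)²=25, (5-10)²=25
Sum = 95
MSE = 95/5 = 19

19


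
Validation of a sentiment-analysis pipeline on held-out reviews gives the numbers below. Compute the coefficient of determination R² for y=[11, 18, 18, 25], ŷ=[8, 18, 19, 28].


ȳ = 18
SS_res = Σ(y-ŷ)² = 19
SS_tot = Σ(y-ȳ)² = 98
R² = 1 - SS_res/SS_tot = 1 - 0.1939 = 0.8061

0.8061


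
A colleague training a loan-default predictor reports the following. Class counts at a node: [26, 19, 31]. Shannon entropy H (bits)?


Probabilities: [26/76, 19/76, 31/76] ≈ [0.3421, 0.25, 0.4079]
H = -((26/76)·log₂(26/76) + (19/76)·log₂(19/76) + (31/76)·log₂(31/76))
  = 1.5571 bits

1.5571 bits


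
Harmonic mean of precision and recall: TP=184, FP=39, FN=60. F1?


Precision = 184/223 = 0.8251
Recall = 184/244 = 0.7541
F1 = 2·P·R/(P+R) = 2·TP/(2·TP+FP+FN) = 368/(368+39+60) = 368/467 = 0.788

0.788


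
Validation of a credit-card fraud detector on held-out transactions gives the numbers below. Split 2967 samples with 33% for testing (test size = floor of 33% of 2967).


Test = ⌊2967·33/100⌋ = 979
Train = 2967 - 979 = 1988

Train: 1988, Test: 979


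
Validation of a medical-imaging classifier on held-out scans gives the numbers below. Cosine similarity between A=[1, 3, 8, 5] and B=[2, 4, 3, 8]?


A·B = 1·2 + 3·4 + 8·3 + 5·8 = 78
‖A‖ = √99 = 9.9499, ‖B‖ = √93 = 9.6437
cos = 78/(√99·√93) = 78/√9207 = 0.8129

0.8129


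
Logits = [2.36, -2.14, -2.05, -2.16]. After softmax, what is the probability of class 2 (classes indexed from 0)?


Exponentials: e^2.36=10.591, e^-2.14=0.1177, e^-2.05=0.1287, e^-2.16=0.1153
Sum = 10.9527
Softmax = [0.967, 0.0107, 0.0118, 0.0105]
p[2] = 0.1287/10.9527 = 0.0118

0.0118


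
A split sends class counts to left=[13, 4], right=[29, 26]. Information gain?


Parent = [42, 30], H_parent = 0.9799
H_left = 0.7871 (n=17), H_right = 0.9979 (n=55)
H_children = (17/72)·0.7871 + (55/72)·0.9979 = 0.9481
IG = 0.9799 - 0.9481 = 0.0318

0.0318


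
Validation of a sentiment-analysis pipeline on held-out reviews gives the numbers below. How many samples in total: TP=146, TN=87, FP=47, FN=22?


Total = TP + TN + FP + FN
= 146 + 87 + 47 + 22
= 302
(Predicted positive: 193, predicted negative: 109)

302


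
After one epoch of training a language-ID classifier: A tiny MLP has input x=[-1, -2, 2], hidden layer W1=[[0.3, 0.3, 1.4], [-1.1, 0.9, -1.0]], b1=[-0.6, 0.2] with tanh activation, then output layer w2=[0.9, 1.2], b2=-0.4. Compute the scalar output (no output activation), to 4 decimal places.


z1[0] = (0.3)·(-1) + (0.3)·(-2) + (1.4)·(2) - 0.6 = 1.3
z1[1] = (-1.1)·(-1) + (0.9)·(-2) + (-1.0)·(2) + 0.2 = -2.5
h = tanh(z1) = [0.8617, -0.9866]
output = (0.9)·(0.8617) + (1.2)·(-0.9866) - 0.4 = -0.8084

-0.8084


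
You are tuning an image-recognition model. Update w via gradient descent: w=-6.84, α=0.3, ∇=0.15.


w_new = w - α·∇
= -6.84 - 0.3·0.15
= -6.84 - 0.045
= -6.885

-6.885


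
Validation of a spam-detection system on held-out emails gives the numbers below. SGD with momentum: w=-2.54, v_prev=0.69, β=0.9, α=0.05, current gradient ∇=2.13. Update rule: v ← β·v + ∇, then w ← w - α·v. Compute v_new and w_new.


v_new = 0.9·0.69 + 2.13 = 0.621 + 2.13 = 2.751
w_new = -2.54 - 0.05·2.751 = -2.54 - 0.13755 = -2.67755

v_new=2.751, w_new=-2.67755


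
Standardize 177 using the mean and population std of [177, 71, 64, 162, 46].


μ = 104, σ = 54.3065
z = (177 - 104)/54.3065 = 1.3442

1.3442


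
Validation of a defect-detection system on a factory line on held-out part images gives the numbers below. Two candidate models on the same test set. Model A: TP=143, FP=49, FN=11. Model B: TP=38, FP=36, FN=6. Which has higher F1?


Model A: P=143/192=0.7448, R=143/154=0.9286, F1=2PR/(P+R)=2TP/(2TP+FP+FN)=286/346=0.8266
Model B: P=38/74=0.5135, R=38/44=0.8636, F1=2PR/(P+R)=2TP/(2TP+FP+FN)=76/118=0.6441
0.8266 > 0.6441 → Model A

Model A


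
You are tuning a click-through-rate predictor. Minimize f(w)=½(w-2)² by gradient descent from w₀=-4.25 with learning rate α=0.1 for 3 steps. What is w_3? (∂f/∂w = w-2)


step 1: grad = -4.25-2 = -6.25; w = -4.25 - 0.1·(-6.25) = -3.625
step 2: grad = -3.625-2 = -5.625; w = -3.625 - 0.1·(-5.625) = -3.0625
step 3: grad = -3.0625-2 = -5.0625; w = -3.0625 - 0.1·(-5.0625) = -2.55625

-2.55625


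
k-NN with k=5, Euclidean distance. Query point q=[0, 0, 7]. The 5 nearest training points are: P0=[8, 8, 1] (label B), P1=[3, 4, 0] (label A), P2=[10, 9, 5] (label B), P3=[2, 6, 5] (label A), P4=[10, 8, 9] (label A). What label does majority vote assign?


d(q,P0) = 12.8062  (label B)
d(q,P1) = 8.6023  (label A)
d(q,P2) = 13.6015  (label B)
d(q,P3) = 6.6332  (label A)
d(q,P4) = 12.9615  (label A)
Votes: A=3, B=2
Majority → A

A


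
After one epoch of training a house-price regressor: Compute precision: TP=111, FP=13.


Precision = TP/(TP+FP)
= 111/(111+13)
= 111/124 = 89.52%

89.52%


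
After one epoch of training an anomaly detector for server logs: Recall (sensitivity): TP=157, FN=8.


Recall = TP/(TP+FN)
= 157/(157+8)
= 157/165 = 95.15%

95.15%


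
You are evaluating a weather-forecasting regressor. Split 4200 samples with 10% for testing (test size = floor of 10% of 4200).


Test = ⌊4200·10/100⌋ = 420
Train = 4200 - 420 = 3780

Train: 3780, Test: 420


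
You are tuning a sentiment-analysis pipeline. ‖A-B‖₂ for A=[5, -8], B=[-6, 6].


d = √((5+ 6)² + (-8-6)²)
  = √(121 + 196)
  = √317 = 17.8045

17.8045


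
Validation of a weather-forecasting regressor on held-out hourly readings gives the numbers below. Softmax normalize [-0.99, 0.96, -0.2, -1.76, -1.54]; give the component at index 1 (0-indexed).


Exponentials: e^-0.99=0.3716, e^0.96=2.6117, e^-0.2=0.8187, e^-1.76=0.172, e^-1.54=0.2144
Sum = 4.1884
Softmax = [0.0887, 0.6236, 0.1955, 0.0411, 0.0512]
p[1] = 2.6117/4.1884 = 0.6236

0.6236
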